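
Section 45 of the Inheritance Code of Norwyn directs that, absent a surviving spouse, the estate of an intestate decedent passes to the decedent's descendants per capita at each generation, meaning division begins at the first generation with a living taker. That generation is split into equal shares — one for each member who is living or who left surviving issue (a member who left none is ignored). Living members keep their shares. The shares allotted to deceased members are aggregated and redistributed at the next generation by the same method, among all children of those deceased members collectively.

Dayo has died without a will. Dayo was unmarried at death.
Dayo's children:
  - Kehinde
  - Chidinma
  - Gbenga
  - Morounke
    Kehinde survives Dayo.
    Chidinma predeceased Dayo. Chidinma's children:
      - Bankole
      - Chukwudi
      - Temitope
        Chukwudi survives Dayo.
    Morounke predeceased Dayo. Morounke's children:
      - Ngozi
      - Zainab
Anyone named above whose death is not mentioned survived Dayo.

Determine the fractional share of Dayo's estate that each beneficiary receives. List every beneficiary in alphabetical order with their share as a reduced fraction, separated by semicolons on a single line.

Bankole 1/10; Chukwudi 1/10; Gbenga 1/4; Kehinde 1/4; Ngozi 1/10; Temitope 1/10; Zainab 1/10

There is no surviving spouse, so the entire estate passes to Dayo's descendants per capita at each generation.
At generation 1 (Kehinde, Chidinma, Gbenga, Morounke) there are 4 shares of (1)/4 = 1/4 each.
Living: Kehinde and Gbenga — each takes 1/4.
Deceased: Chidinma and Morounke. Their combined 1/2 is pooled and carried to generation 2.
At generation 2 (Bankole, Chukwudi, Temitope, Ngozi, Zainab) there are 5 shares of (1/2)/5 = 1/10 each.
Living: Bankole, Chukwudi, Temitope, Ngozi, and Zainab — each takes 1/10.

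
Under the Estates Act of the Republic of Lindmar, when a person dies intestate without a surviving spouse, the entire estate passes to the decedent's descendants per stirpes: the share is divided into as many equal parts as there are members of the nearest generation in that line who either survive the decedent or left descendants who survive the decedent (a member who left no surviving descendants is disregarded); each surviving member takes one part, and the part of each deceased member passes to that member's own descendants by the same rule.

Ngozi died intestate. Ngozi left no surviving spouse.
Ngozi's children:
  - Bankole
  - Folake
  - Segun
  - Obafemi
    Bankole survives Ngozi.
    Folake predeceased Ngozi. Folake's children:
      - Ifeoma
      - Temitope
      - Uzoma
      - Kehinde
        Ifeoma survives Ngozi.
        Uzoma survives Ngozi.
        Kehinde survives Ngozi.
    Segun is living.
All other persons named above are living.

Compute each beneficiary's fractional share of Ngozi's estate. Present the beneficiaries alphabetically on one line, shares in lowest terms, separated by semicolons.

There is no surviving spouse, so the entire estate passes to Ngozi's descendants per stirpes.
The estate is divided into 4 equal shares of 1/4 among Bankole, Folake, Segun, Obafemi.
Bankole is living and takes 1/4.
Folake predeceased; the 1/4 allotted to Folake's branch passes to Folake's issue by representation.
The 1/4 is divided into 4 equal shares of 1/16 among Ifeoma, Temitope, Uzoma, Kehinde.
Ifeoma is living and takes 1/16.
Temitope is living and takes 1/16.
Uzoma is living and takes 1/16.
Kehinde is living and takes 1/16.
Segun is living and takes 1/4.
Obafemi is living and takes 1/4.

Bankole 1/4; Ifeoma 1/16; Kehinde 1/16; Obafemi 1/4; Segun 1/4; Temitope 1/16; Uzoma 1/16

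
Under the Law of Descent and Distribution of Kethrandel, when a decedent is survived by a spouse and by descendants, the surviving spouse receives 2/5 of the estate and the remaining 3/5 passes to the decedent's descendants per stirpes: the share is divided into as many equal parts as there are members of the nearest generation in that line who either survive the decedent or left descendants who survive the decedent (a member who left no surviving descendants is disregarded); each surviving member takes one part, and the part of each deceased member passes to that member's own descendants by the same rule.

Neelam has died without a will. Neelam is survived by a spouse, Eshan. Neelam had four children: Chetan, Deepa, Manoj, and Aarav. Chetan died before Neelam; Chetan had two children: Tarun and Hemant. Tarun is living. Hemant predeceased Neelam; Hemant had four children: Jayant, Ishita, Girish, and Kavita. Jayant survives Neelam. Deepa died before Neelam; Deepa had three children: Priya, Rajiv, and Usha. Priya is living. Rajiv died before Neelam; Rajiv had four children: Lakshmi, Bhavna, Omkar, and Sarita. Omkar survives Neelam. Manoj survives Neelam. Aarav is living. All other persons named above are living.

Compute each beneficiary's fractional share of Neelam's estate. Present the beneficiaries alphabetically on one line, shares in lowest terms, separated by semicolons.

Eshan, as surviving spouse, takes 2/5.
The remaining 3/5 passes to Neelam's descendants per stirpes.
The 3/5 is divided into 4 equal shares of 3/20 among Chetan, Deepa, Manoj, Aarav.
Chetan predeceased; the 3/20 allotted to Chetan's branch passes to Chetan's issue by representation.
The 3/20 is divided into 2 equal shares of 3/40 among Tarun, Hemant.
Tarun is living and takes 3/40.
Hemant predeceased; the 3/40 allotted to Hemant's branch passes to Hemant's issue by representation.
The 3/40 is divided into 4 equal shares of 3/160 among Jayant, Ishita, Girish, Kavita.
Jayant is living and takes 3/160.
Ishita is living and takes 3/160.
Girish is living and takes 3/160.
Kavita is living and takes 3/160.
Deepa predeceased; the 3/20 allotted to Deepa's branch passes to Deepa's issue by representation.
The 3/20 is divided into 3 equal shares of 1/20 among Priya, Rajiv, Usha.
Priya is living and takes 1/20.
Rajiv predeceased; the 1/20 allotted to Rajiv's branch passes to Rajiv's issue by representation.
The 1/20 is divided into 4 equal shares of 1/80 among Lakshmi, Bhavna, Omkar, Sarita.
Lakshmi is living and takes 1/80.
Bhavna is living and takes 1/80.
Omkar is living and takes 1/80.
Sarita is living and takes 1/80.
Usha is living and takes 1/20.
Manoj is living and takes 3/20.
Aarav is living and takes 3/20.

Aarav 3/20; Bhavna 1/80; Eshan 2/5; Girish 3/160; Ishita 3/160; Jayant 3/160; Kavita 3/160; Lakshmi 1/80; Manoj 3/20; Omkar 1/80; Priya 1/20; Sarita 1/80; Tarun 3/40; Usha 1/20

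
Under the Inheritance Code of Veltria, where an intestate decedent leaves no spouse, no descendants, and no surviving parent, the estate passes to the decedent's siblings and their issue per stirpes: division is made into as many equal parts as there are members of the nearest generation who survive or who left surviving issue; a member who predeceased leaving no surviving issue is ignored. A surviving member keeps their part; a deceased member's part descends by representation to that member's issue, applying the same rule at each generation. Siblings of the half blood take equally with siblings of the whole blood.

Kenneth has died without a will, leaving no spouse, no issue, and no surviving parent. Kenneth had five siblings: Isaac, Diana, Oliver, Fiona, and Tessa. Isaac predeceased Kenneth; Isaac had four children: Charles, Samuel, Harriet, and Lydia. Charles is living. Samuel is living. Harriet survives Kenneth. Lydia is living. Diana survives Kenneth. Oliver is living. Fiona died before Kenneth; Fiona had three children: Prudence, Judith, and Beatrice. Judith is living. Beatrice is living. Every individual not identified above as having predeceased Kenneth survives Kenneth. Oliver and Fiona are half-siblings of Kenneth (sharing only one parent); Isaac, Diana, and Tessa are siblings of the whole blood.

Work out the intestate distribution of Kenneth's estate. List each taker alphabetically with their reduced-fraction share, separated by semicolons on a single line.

No spouse, descendants, or parent survives, so the estate passes to Kenneth's siblings per stirpes.
Half-blood and whole-blood siblings take equally under the stated rule.
The estate is divided into 5 equal shares of 1/5 among Isaac, Diana, Oliver, Fiona, Tessa.
Isaac predeceased; the 1/5 allotted to Isaac's branch passes to Isaac's issue by representation.
The 1/5 is divided into 4 equal shares of 1/20 among Charles, Samuel, Harriet, Lydia.
Charles is living and takes 1/20.
Samuel is living and takes 1/20.
Harriet is living and takes 1/20.
Lydia is living and takes 1/20.
Diana is living and takes 1/5.
Oliver is living and takes 1/5.
Fiona predeceased; the 1/5 allotted to Fiona's branch passes to Fiona's issue by representation.
The 1/5 is divided into 3 equal shares of 1/15 among Prudence, Judith, Beatrice.
Prudence is living and takes 1/15.
Judith is living and takes 1/15.
Beatrice is living and takes 1/15.
Tessa is living and takes 1/5.

Beatrice 1/15; Charles 1/20; Diana 1/5; Harriet 1/20; Judith 1/15; Lydia 1/20; Oliver 1/5; Prudence 1/15; Samuel 1/20; Tessa 1/5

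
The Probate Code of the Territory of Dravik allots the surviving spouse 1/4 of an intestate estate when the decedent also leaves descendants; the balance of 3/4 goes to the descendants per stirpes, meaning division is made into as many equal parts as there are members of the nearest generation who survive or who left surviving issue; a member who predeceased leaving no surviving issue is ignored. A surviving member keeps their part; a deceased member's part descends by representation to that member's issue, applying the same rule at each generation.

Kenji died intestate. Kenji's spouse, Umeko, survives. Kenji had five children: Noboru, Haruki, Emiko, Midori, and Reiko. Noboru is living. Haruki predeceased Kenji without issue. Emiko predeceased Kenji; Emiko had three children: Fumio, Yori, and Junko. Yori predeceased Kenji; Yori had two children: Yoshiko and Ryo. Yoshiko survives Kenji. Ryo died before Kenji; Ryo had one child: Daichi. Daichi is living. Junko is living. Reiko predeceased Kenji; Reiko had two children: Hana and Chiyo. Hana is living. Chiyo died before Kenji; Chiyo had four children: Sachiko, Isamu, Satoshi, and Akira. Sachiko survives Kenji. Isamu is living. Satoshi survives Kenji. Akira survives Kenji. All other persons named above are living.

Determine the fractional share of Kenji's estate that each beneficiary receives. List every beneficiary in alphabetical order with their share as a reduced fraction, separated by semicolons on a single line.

Akira 3/128; Daichi 1/32; Fumio 1/16; Hana 3/32; Isamu 3/128; Junko 1/16; Midori 3/16; Noboru 3/16; Sachiko 3/128; Satoshi 3/128; Umeko 1/4; Yoshiko 1/32

Umeko, as surviving spouse, takes 1/4.
The remaining 3/4 passes to Kenji's descendants per stirpes.
Haruki left no surviving issue, so that branch lapses and is disregarded.
The 3/4 is divided into 4 equal shares of 3/16 among Noboru, Emiko, Midori, Reiko.
Noboru is living and takes 3/16.
Emiko predeceased; the 3/16 allotted to Emiko's branch passes to Emiko's issue by representation.
The 3/16 is divided into 3 equal shares of 1/16 among Fumio, Yori, Junko.
Fumio is living and takes 1/16.
Yori predeceased; the 1/16 allotted to Yori's branch passes to Yori's issue by representation.
The 1/16 is divided into 2 equal shares of 1/32 among Yoshiko, Ryo.
Yoshiko is living and takes 1/32.
Ryo predeceased; the 1/32 allotted to Ryo's branch passes to Ryo's issue by representation.
Daichi is the sole taker at this level and receives the full 1/32.
Junko is living and takes 1/16.
Midori is living and takes 3/16.
Reiko predeceased; the 3/16 allotted to Reiko's branch passes to Reiko's issue by representation.
The 3/16 is divided into 2 equal shares of 3/32 among Hana, Chiyo.
Hana is living and takes 3/32.
Chiyo predeceased; the 3/32 allotted to Chiyo's branch passes to Chiyo's issue by representation.
The 3/32 is divided into 4 equal shares of 3/128 among Sachiko, Isamu, Satoshi, Akira.
Sachiko is living and takes 3/128.
Isamu is living and takes 3/128.
Satoshi is living and takes 3/128.
Akira is living and takes 3/128.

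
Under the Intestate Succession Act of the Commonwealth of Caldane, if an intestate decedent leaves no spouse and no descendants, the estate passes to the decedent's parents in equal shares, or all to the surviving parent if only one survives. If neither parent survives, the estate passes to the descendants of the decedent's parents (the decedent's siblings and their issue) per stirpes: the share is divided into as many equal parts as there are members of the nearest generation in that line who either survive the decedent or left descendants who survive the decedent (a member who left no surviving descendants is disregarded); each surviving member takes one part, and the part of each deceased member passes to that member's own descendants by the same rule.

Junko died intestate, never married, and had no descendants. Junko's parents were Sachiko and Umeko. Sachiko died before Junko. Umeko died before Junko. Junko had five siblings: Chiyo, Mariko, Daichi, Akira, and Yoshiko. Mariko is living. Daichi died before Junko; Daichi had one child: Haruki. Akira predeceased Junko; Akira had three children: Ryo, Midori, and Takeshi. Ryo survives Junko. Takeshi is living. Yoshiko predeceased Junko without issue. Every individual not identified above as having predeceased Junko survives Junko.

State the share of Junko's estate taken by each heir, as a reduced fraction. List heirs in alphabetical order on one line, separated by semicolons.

Chiyo 1/4; Haruki 1/4; Mariko 1/4; Midori 1/12; Ryo 1/12; Takeshi 1/12

Neither parent survives and there are no descendants, so the estate passes to Junko's siblings and their issue per stirpes.
Yoshiko left no surviving issue, so that branch lapses and is disregarded.
The estate is divided into 4 equal shares of 1/4 among Chiyo, Mariko, Daichi, Akira.
Chiyo is living and takes 1/4.
Mariko is living and takes 1/4.
Daichi predeceased; the 1/4 allotted to Daichi's branch passes to Daichi's issue by representation.
Haruki is the sole taker at this level and receives the full 1/4.
Akira predeceased; the 1/4 allotted to Akira's branch passes to Akira's issue by representation.
The 1/4 is divided into 3 equal shares of 1/12 among Ryo, Midori, Takeshi.
Ryo is living and takes 1/12.
Midori is living and takes 1/12.
Takeshi is living and takes 1/12.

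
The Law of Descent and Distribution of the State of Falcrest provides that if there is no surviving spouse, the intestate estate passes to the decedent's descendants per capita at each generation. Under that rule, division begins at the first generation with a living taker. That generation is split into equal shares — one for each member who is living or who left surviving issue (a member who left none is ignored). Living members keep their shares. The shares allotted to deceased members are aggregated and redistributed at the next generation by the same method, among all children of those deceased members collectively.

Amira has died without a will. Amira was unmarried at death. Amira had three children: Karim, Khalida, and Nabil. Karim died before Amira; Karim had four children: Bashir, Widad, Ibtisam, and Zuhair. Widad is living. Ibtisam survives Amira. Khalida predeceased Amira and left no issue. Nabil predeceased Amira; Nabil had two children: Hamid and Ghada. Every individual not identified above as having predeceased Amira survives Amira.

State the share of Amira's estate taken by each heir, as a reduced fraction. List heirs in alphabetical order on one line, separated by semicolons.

There is no surviving spouse, so the entire estate passes to Amira's descendants per capita at each generation.
No one at generation 1 (Karim, Nabil) is living; moving to the next generation.
At generation 2 (Bashir, Widad, Ibtisam, Zuhair, Hamid, Ghada) there are 6 shares of (1)/6 = 1/6 each.
Living: Bashir, Widad, Ibtisam, Zuhair, Hamid, and Ghada — each takes 1/6.

Bashir 1/6; Ghada 1/6; Hamid 1/6; Ibtisam 1/6; Widad 1/6; Zuhair 1/6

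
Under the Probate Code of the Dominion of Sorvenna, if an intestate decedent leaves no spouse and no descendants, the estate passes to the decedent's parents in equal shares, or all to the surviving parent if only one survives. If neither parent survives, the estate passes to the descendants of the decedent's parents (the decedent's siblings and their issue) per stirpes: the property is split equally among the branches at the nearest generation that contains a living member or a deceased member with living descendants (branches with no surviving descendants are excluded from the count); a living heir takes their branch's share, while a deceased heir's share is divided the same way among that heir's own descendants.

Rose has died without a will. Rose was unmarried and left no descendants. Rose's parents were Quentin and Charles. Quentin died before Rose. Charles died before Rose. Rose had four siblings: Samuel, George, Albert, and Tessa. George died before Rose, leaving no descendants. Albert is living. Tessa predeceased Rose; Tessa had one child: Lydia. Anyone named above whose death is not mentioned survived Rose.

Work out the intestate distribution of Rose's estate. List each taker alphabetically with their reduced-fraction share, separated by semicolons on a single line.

Neither parent survives and there are no descendants, so the estate passes to Rose's siblings and their issue per stirpes.
George left no surviving issue, so that branch lapses and is disregarded.
The estate is divided into 3 equal shares of 1/3 among Samuel, Albert, Tessa.
Samuel is living and takes 1/3.
Albert is living and takes 1/3.
Tessa predeceased; the 1/3 allotted to Tessa's branch passes to Tessa's issue by representation.
Lydia is the sole taker at this level and receives the full 1/3.

Albert 1/3; Lydia 1/3; Samuel 1/3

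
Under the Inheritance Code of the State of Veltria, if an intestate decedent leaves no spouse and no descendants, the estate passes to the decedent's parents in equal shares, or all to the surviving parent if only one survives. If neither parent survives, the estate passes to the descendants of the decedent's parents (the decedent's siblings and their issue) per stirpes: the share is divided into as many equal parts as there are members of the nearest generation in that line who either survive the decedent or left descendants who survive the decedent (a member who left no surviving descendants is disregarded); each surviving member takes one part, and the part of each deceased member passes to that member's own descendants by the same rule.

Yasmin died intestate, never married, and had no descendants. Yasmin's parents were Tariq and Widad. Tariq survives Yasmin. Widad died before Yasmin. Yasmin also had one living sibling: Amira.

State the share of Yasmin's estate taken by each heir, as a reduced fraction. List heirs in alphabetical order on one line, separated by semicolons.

Tariq 1

Only one parent, Tariq, survives, so Tariq takes the entire estate. The siblings take nothing because a surviving parent has priority.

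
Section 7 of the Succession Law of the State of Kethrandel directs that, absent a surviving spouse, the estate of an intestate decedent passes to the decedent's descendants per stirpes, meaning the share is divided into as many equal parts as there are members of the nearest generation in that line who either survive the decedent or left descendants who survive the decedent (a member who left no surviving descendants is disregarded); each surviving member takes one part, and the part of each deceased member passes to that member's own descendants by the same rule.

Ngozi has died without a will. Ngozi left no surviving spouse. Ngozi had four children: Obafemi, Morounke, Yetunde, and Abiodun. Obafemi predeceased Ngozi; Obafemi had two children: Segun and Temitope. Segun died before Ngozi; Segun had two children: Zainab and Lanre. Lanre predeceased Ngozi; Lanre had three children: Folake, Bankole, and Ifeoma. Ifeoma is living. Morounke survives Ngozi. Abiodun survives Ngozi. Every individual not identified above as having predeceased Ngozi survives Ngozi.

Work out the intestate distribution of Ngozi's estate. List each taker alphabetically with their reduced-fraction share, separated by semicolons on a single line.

There is no surviving spouse, so the entire estate passes to Ngozi's descendants per stirpes.
The estate is divided into 4 equal shares of 1/4 among Obafemi, Morounke, Yetunde, Abiodun.
Obafemi predeceased; the 1/4 allotted to Obafemi's branch passes to Obafemi's issue by representation.
The 1/4 is divided into 2 equal shares of 1/8 among Segun, Temitope.
Segun predeceased; the 1/8 allotted to Segun's branch passes to Segun's issue by representation.
The 1/8 is divided into 2 equal shares of 1/16 among Zainab, Lanre.
Zainab is living and takes 1/16.
Lanre predeceased; the 1/16 allotted to Lanre's branch passes to Lanre's issue by representation.
The 1/16 is divided into 3 equal shares of 1/48 among Folake, Bankole, Ifeoma.
Folake is living and takes 1/48.
Bankole is living and takes 1/48.
Ifeoma is living and takes 1/48.
Temitope is living and takes 1/8.
Morounke is living and takes 1/4.
Yetunde is living and takes 1/4.
Abiodun is living and takes 1/4.

Abiodun 1/4; Bankole 1/48; Folake 1/48; Ifeoma 1/48; Morounke 1/4; Temitope 1/8; Yetunde 1/4; Zainab 1/16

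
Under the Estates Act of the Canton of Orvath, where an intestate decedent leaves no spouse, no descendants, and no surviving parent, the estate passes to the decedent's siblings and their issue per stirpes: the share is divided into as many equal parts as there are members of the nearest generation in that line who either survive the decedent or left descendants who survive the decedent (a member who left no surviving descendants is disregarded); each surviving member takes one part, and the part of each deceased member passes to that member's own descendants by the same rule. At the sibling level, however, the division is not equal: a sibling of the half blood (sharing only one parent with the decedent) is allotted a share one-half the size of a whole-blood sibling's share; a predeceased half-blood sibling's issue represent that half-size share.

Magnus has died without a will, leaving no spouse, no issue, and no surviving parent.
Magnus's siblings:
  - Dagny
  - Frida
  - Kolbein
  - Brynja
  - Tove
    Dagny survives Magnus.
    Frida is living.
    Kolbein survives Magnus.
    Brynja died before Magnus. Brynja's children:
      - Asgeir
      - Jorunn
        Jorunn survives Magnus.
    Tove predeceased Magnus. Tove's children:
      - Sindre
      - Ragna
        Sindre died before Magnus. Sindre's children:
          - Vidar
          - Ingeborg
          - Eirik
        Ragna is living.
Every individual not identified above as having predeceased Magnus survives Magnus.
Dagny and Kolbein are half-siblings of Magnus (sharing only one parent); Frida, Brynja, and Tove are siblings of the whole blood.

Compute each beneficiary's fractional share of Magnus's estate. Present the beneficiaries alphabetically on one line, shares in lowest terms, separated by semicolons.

No spouse, descendants, or parent survives, so the estate passes to Magnus's siblings per stirpes.
Half-blood siblings count for one-half the weight of whole-blood siblings at the initial division.
Dividing 1 in proportion to weights (total weight 4): Dagny (weight 1/2) → 1/8; Frida (weight 1) → 1/4; Kolbein (weight 1/2) → 1/8; Brynja (weight 1) → 1/4; Tove (weight 1) → 1/4.
Dagny is living and takes 1/8.
Frida is living and takes 1/4.
Kolbein is living and takes 1/8.
Brynja predeceased; the 1/4 allotted to Brynja's branch passes to Brynja's issue by representation.
The 1/4 is divided into 2 equal shares of 1/8 among Asgeir, Jorunn.
Asgeir is living and takes 1/8.
Jorunn is living and takes 1/8.
Tove predeceased; the 1/4 allotted to Tove's branch passes to Tove's issue by representation.
The 1/4 is divided into 2 equal shares of 1/8 among Sindre, Ragna.
Sindre predeceased; the 1/8 allotted to Sindre's branch passes to Sindre's issue by representation.
The 1/8 is divided into 3 equal shares of 1/24 among Vidar, Ingeborg, Eirik.
Vidar is living and takes 1/24.
Ingeborg is living and takes 1/24.
Eirik is living and takes 1/24.
Ragna is living and takes 1/8.

Asgeir 1/8; Dagny 1/8; Eirik 1/24; Frida 1/4; Ingeborg 1/24; Jorunn 1/8; Kolbein 1/8; Ragna 1/8; Vidar 1/24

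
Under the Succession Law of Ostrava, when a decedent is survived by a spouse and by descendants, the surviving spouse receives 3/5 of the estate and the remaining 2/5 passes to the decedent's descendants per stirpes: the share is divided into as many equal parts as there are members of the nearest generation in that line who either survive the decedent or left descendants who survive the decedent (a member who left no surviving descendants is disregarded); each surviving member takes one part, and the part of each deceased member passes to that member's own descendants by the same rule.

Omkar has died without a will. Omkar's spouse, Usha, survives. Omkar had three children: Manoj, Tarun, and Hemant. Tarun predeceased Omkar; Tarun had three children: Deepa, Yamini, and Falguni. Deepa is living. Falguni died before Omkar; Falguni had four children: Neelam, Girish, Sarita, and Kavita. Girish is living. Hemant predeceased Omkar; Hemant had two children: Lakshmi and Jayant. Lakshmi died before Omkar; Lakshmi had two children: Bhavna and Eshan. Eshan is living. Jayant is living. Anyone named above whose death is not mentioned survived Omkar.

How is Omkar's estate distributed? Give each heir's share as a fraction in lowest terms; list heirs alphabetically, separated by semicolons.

Usha, as surviving spouse, takes 3/5.
The remaining 2/5 passes to Omkar's descendants per stirpes.
The 2/5 is divided into 3 equal shares of 2/15 among Manoj, Tarun, Hemant.
Manoj is living and takes 2/15.
Tarun predeceased; the 2/15 allotted to Tarun's branch passes to Tarun's issue by representation.
The 2/15 is divided into 3 equal shares of 2/45 among Deepa, Yamini, Falguni.
Deepa is living and takes 2/45.
Yamini is living and takes 2/45.
Falguni predeceased; the 2/45 allotted to Falguni's branch passes to Falguni's issue by representation.
The 2/45 is divided into 4 equal shares of 1/90 among Neelam, Girish, Sarita, Kavita.
Neelam is living and takes 1/90.
Girish is living and takes 1/90.
Sarita is living and takes 1/90.
Kavita is living and takes 1/90.
Hemant predeceased; the 2/15 allotted to Hemant's branch passes to Hemant's issue by representation.
The 2/15 is divided into 2 equal shares of 1/15 among Lakshmi, Jayant.
Lakshmi predeceased; the 1/15 allotted to Lakshmi's branch passes to Lakshmi's issue by representation.
The 1/15 is divided into 2 equal shares of 1/30 among Bhavna, Eshan.
Bhavna is living and takes 1/30.
Eshan is living and takes 1/30.
Jayant is living and takes 1/15.

Bhavna 1/30; Deepa 2/45; Eshan 1/30; Girish 1/90; Jayant 1/15; Kavita 1/90; Manoj 2/15; Neelam 1/90; Sarita 1/90; Usha 3/5; Yamini 2/45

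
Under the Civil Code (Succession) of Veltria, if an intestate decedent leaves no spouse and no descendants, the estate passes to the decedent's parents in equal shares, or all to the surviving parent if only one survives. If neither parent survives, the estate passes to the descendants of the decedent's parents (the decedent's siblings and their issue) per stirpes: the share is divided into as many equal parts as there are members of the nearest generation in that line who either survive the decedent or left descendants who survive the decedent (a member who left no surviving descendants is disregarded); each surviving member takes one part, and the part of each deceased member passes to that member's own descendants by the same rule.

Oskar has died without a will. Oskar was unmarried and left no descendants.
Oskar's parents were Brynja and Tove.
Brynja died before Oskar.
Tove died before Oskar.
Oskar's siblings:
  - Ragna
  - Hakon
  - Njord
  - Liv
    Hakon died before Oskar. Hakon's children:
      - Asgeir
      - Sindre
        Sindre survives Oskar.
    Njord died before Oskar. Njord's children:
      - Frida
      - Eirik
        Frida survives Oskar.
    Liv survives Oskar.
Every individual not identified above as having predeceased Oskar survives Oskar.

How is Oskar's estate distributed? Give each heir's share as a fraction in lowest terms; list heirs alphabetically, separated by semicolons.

Neither parent survives and there are no descendants, so the estate passes to Oskar's siblings and their issue per stirpes.
The estate is divided into 4 equal shares of 1/4 among Ragna, Hakon, Njord, Liv.
Ragna is living and takes 1/4.
Hakon predeceased; the 1/4 allotted to Hakon's branch passes to Hakon's issue by representation.
The 1/4 is divided into 2 equal shares of 1/8 among Asgeir, Sindre.
Asgeir is living and takes 1/8.
Sindre is living and takes 1/8.
Njord predeceased; the 1/4 allotted to Njord's branch passes to Njord's issue by representation.
The 1/4 is divided into 2 equal shares of 1/8 among Frida, Eirik.
Frida is living and takes 1/8.
Eirik is living and takes 1/8.
Liv is living and takes 1/4.

Asgeir 1/8; Eirik 1/8; Frida 1/8; Liv 1/4; Ragna 1/4; Sindre 1/8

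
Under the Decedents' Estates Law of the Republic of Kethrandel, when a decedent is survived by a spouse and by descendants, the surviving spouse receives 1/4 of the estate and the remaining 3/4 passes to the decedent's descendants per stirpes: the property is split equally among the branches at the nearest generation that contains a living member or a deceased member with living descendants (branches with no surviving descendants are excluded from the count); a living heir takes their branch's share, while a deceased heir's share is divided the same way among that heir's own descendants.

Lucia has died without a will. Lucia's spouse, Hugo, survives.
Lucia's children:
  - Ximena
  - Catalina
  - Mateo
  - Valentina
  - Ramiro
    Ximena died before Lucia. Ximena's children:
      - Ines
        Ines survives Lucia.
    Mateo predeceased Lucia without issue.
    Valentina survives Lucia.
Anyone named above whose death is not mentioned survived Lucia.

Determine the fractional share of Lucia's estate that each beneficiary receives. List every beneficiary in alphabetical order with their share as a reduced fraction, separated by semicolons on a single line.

Catalina 3/16; Hugo 1/4; Ines 3/16; Ramiro 3/16; Valentina 3/16

Hugo, as surviving spouse, takes 1/4.
The remaining 3/4 passes to Lucia's descendants per stirpes.
Mateo left no surviving issue, so that branch lapses and is disregarded.
The 3/4 is divided into 4 equal shares of 3/16 among Ximena, Catalina, Valentina, Ramiro.
Ximena predeceased; the 3/16 allotted to Ximena's branch passes to Ximena's issue by representation.
Ines is the sole taker at this level and receives the full 3/16.
Catalina is living and takes 3/16.
Valentina is living and takes 3/16.
Ramiro is living and takes 3/16.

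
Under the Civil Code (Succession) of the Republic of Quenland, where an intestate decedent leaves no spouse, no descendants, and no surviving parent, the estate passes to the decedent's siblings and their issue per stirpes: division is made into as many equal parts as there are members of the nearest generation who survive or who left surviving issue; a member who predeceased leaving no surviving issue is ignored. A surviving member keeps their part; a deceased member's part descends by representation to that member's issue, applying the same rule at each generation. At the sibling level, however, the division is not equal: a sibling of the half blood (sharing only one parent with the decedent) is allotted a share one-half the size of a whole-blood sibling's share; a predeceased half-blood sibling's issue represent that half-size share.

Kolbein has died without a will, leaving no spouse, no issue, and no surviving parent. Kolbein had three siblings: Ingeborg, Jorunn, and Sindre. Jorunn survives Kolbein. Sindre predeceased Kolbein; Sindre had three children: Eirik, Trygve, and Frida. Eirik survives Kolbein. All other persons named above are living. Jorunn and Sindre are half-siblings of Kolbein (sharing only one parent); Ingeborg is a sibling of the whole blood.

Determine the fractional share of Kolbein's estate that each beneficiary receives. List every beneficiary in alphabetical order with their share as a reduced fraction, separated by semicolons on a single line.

No spouse, descendants, or parent survives, so the estate passes to Kolbein's siblings per stirpes.
Half-blood siblings count for one-half the weight of whole-blood siblings at the initial division.
Dividing 1 in proportion to weights (total weight 2): Ingeborg (weight 1) → 1/2; Jorunn (weight 1/2) → 1/4; Sindre (weight 1/2) → 1/4.
Ingeborg is living and takes 1/2.
Jorunn is living and takes 1/4.
Sindre predeceased; the 1/4 allotted to Sindre's branch passes to Sindre's issue by representation.
The 1/4 is divided into 3 equal shares of 1/12 among Eirik, Trygve, Frida.
Eirik is living and takes 1/12.
Trygve is living and takes 1/12.
Frida is living and takes 1/12.

Eirik 1/12; Frida 1/12; Ingeborg 1/2; Jorunn 1/4; Trygve 1/12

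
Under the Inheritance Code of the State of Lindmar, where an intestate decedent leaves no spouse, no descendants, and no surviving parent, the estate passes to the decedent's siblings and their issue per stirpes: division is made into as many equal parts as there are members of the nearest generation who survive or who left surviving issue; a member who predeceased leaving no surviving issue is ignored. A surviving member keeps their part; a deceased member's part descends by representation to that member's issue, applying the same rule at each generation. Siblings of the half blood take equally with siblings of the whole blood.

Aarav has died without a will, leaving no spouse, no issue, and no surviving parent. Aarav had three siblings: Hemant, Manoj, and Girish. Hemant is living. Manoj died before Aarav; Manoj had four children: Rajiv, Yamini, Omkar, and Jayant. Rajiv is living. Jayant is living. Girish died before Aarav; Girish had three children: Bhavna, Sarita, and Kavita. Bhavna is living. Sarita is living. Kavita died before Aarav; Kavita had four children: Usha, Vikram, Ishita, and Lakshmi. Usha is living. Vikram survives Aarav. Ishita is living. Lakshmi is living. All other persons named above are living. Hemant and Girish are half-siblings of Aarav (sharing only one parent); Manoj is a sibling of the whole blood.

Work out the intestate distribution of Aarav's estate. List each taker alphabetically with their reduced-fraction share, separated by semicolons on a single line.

No spouse, descendants, or parent survives, so the estate passes to Aarav's siblings per stirpes.
Half-blood and whole-blood siblings take equally under the stated rule.
The estate is divided into 3 equal shares of 1/3 among Hemant, Manoj, Girish.
Hemant is living and takes 1/3.
Manoj predeceased; the 1/3 allotted to Manoj's branch passes to Manoj's issue by representation.
The 1/3 is divided into 4 equal shares of 1/12 among Rajiv, Yamini, Omkar, Jayant.
Rajiv is living and takes 1/12.
Yamini is living and takes 1/12.
Omkar is living and takes 1/12.
Jayant is living and takes 1/12.
Girish predeceased; the 1/3 allotted to Girish's branch passes to Girish's issue by representation.
The 1/3 is divided into 3 equal shares of 1/9 among Bhavna, Sarita, Kavita.
Bhavna is living and takes 1/9.
Sarita is living and takes 1/9.
Kavita predeceased; the 1/9 allotted to Kavita's branch passes to Kavita's issue by representation.
The 1/9 is divided into 4 equal shares of 1/36 among Usha, Vikram, Ishita, Lakshmi.
Usha is living and takes 1/36.
Vikram is living and takes 1/36.
Ishita is living and takes 1/36.
Lakshmi is living and takes 1/36.

Bhavna 1/9; Hemant 1/3; Ishita 1/36; Jayant 1/12; Lakshmi 1/36; Omkar 1/12; Rajiv 1/12; Sarita 1/9; Usha 1/36; Vikram 1/36; Yamini 1/12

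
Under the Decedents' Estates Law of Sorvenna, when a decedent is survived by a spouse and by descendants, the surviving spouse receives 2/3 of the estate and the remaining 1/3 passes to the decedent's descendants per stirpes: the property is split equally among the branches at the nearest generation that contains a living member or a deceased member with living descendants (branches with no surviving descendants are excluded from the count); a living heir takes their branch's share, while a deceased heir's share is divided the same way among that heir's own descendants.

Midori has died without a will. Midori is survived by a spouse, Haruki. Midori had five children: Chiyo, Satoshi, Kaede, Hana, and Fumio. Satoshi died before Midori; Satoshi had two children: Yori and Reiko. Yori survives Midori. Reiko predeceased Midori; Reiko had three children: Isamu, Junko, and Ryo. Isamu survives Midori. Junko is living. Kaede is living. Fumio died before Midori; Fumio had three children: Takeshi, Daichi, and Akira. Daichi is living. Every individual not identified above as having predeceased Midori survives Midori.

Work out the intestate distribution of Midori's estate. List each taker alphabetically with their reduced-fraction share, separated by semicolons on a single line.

Akira 1/45; Chiyo 1/15; Daichi 1/45; Hana 1/15; Haruki 2/3; Isamu 1/90; Junko 1/90; Kaede 1/15; Ryo 1/90; Takeshi 1/45; Yori 1/30

Haruki, as surviving spouse, takes 2/3.
The remaining 1/3 passes to Midori's descendants per stirpes.
The 1/3 is divided into 5 equal shares of 1/15 among Chiyo, Satoshi, Kaede, Hana, Fumio.
Chiyo is living and takes 1/15.
Satoshi predeceased; the 1/15 allotted to Satoshi's branch passes to Satoshi's issue by representation.
The 1/15 is divided into 2 equal shares of 1/30 among Yori, Reiko.
Yori is living and takes 1/30.
Reiko predeceased; the 1/30 allotted to Reiko's branch passes to Reiko's issue by representation.
The 1/30 is divided into 3 equal shares of 1/90 among Isamu, Junko, Ryo.
Isamu is living and takes 1/90.
Junko is living and takes 1/90.
Ryo is living and takes 1/90.
Kaede is living and takes 1/15.
Hana is living and takes 1/15.
Fumio predeceased; the 1/15 allotted to Fumio's branch passes to Fumio's issue by representation.
The 1/15 is divided into 3 equal shares of 1/45 among Takeshi, Daichi, Akira.
Takeshi is living and takes 1/45.
Daichi is living and takes 1/45.
Akira is living and takes 1/45.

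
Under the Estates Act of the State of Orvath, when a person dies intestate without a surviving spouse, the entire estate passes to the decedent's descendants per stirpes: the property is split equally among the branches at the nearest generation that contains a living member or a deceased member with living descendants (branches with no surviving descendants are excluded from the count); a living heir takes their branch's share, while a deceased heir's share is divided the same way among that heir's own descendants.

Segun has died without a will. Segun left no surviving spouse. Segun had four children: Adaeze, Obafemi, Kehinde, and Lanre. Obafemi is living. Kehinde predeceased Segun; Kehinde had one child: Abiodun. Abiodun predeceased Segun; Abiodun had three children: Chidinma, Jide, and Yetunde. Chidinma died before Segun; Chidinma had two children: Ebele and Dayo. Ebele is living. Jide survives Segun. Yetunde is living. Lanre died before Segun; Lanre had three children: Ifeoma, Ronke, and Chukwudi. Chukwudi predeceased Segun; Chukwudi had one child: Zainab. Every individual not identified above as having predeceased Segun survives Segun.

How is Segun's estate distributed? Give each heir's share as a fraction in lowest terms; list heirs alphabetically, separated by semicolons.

Adaeze 1/4; Dayo 1/24; Ebele 1/24; Ifeoma 1/12; Jide 1/12; Obafemi 1/4; Ronke 1/12; Yetunde 1/12; Zainab 1/12

There is no surviving spouse, so the entire estate passes to Segun's descendants per stirpes.
The estate is divided into 4 equal shares of 1/4 among Adaeze, Obafemi, Kehinde, Lanre.
Adaeze is living and takes 1/4.
Obafemi is living and takes 1/4.
Kehinde predeceased; the 1/4 allotted to Kehinde's branch passes to Kehinde's issue by representation.
Abiodun's line is the sole branch at this level, so the full 1/4 passes to Abiodun's issue by representation.
The 1/4 is divided into 3 equal shares of 1/12 among Chidinma, Jide, Yetunde.
Chidinma predeceased; the 1/12 allotted to Chidinma's branch passes to Chidinma's issue by representation.
The 1/12 is divided into 2 equal shares of 1/24 among Ebele, Dayo.
Ebele is living and takes 1/24.
Dayo is living and takes 1/24.
Jide is living and takes 1/12.
Yetunde is living and takes 1/12.
Lanre predeceased; the 1/4 allotted to Lanre's branch passes to Lanre's issue by representation.
The 1/4 is divided into 3 equal shares of 1/12 among Ifeoma, Ronke, Chukwudi.
Ifeoma is living and takes 1/12.
Ronke is living and takes 1/12.
Chukwudi predeceased; the 1/12 allotted to Chukwudi's branch passes to Chukwudi's issue by representation.
Zainab is the sole taker at this level and receives the full 1/12.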